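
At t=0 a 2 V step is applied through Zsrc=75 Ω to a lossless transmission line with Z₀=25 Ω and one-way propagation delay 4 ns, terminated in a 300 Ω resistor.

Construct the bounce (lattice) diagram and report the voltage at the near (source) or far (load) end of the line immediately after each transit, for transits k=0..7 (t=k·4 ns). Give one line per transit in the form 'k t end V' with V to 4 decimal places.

Γ_L=0.846154, Γ_S=0.500000; launch V₁=2·25/100=0.500000
k=0 src: V=0.5000
k=1 load: inc=0.500000, refl=0.500000·0.846154=0.4231; V=0.000000+0.500000+0.423077=0.9231
k=2 src: inc=0.423077, refl=0.423077·0.500000=0.2115; V=0.500000+0.423077+0.211538=1.1346
k=3 load: inc=0.211538, refl=0.211538·0.846154=0.1790; V=0.923077+0.211538+0.178994=1.3136
k=4 src: inc=0.178994, refl=0.178994·0.500000=0.0895; V=1.134615+0.178994+0.089497=1.4031
k=5 load: inc=0.089497, refl=0.089497·0.846154=0.0757; V=1.313609+0.089497+0.075728=1.4788
k=6 src: inc=0.075728, refl=0.075728·0.500000=0.0379; V=1.403107+0.075728+0.037864=1.5167
k=7 load: inc=0.037864, refl=0.037864·0.846154=0.0320; V=1.478835+0.037864+0.032039=1.5487

0 0 source 0.5000
1 4 load 0.9231
2 8 source 1.1346
3 12 load 1.3136
4 16 source 1.4031
5 20 load 1.4788
6 24 source 1.5167
7 28 load 1.5487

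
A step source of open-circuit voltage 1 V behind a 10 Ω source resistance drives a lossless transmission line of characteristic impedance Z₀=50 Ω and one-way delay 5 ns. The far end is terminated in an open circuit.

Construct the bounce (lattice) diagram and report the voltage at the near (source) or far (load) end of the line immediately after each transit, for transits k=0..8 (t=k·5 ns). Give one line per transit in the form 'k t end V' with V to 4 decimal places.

0 0 source 0.8333
1 5 load 1.6667
2 10 source 1.1111
3 15 load 0.5556
4 20 source 0.9259
5 25 load 1.2963
6 30 source 1.0494
7 35 load 0.8025
8 40 source 0.9671

Γ_L=1.000000, Γ_S=-0.666667; launch V₁=1·50/60=0.833333
k=0 src: V=0.8333
k=1 load: inc=0.833333, refl=0.833333·1.000000=0.8333; V=0.000000+0.833333+0.833333=1.6667
k=2 src: inc=0.833333, refl=0.833333·-0.666667=-0.5556; V=0.833333+0.833333+-0.555556=1.1111
k=3 load: inc=-0.555556, refl=-0.555556·1.000000=-0.5556; V=1.666667+-0.555556+-0.555556=0.5556
k=4 src: inc=-0.555556, refl=-0.555556·-0.666667=0.3704; V=1.111111+-0.555556+0.370370=0.9259
k=5 load: inc=0.370370, refl=0.370370·1.000000=0.3704; V=0.555556+0.370370+0.370370=1.2963
k=6 src: inc=0.370370, refl=0.370370·-0.666667=-0.2469; V=0.925926+0.370370+-0.246914=1.0494
k=7 load: inc=-0.246914, refl=-0.246914·1.000000=-0.2469; V=1.296296+-0.246914+-0.246914=0.8025
k=8 src: inc=-0.246914, refl=-0.246914·-0.666667=0.1646; V=1.049383+-0.246914+0.164609=0.9671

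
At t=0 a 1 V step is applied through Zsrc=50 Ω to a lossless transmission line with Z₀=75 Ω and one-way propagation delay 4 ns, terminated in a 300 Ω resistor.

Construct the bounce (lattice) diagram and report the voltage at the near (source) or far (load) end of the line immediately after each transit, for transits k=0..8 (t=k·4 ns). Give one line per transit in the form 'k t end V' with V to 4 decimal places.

Γ_L=0.600000, Γ_S=-0.200000; launch V₁=1·75/125=0.600000
k=0 src: V=0.6000
k=1 load: inc=0.600000, refl=0.600000·0.600000=0.3600; V=0.000000+0.600000+0.360000=0.9600
k=2 src: inc=0.360000, refl=0.360000·-0.200000=-0.0720; V=0.600000+0.360000+-0.072000=0.8880
k=3 load: inc=-0.072000, refl=-0.072000·0.600000=-0.0432; V=0.960000+-0.072000+-0.043200=0.8448
k=4 src: inc=-0.043200, refl=-0.043200·-0.200000=0.0086; V=0.888000+-0.043200+0.008640=0.8534
k=5 load: inc=0.008640, refl=0.008640·0.600000=0.0052; V=0.844800+0.008640+0.005184=0.8586
k=6 src: inc=0.005184, refl=0.005184·-0.200000=-0.0010; V=0.853440+0.005184+-0.001037=0.8576
k=7 load: inc=-0.001037, refl=-0.001037·0.600000=-0.0006; V=0.858624+-0.001037+-0.000622=0.8570
k=8 src: inc=-0.000622, refl=-0.000622·-0.200000=0.0001; V=0.857587+-0.000622+0.000124=0.8571

0 0 source 0.6000
1 4 load 0.9600
2 8 source 0.8880
3 12 load 0.8448
4 16 source 0.8534
5 20 load 0.8586
6 24 source 0.8576
7 28 load 0.8570
8 32 source 0.8571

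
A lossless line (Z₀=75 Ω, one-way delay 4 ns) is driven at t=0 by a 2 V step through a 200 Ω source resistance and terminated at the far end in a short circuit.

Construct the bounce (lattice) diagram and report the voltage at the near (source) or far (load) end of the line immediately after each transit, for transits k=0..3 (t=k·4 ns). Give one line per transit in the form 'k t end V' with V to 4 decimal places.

Γ_L=-1.000000, Γ_S=0.454545; launch V₁=2·75/275=0.545455
k=0 src: V=0.5455
k=1 load: inc=0.545455, refl=0.545455·-1.000000=-0.5455; V=0.000000+0.545455+-0.545455=0.0000
k=2 src: inc=-0.545455, refl=-0.545455·0.454545=-0.2479; V=0.545455+-0.545455+-0.247934=-0.2479
k=3 load: inc=-0.247934, refl=-0.247934·-1.000000=0.2479; V=0.000000+-0.247934+0.247934=0.0000

0 0 source 0.5455
1 4 load 0.0000
2 8 source -0.2479
3 12 load 0.0000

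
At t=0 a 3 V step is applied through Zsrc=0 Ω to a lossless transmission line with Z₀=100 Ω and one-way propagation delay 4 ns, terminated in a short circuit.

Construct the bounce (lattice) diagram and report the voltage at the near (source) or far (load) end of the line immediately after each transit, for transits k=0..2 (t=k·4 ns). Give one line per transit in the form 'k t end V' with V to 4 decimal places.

0 0 source 3.0000
1 4 load 0.0000
2 8 source 3.0000

Γ_L=-1.000000, Γ_S=-1.000000; launch V₁=3·100/100=3.000000
k=0 src: V=3.0000
k=1 load: inc=3.000000, refl=3.000000·-1.000000=-3.0000; V=0.000000+3.000000+-3.000000=0.0000
k=2 src: inc=-3.000000, refl=-3.000000·-1.000000=3.0000; V=3.000000+-3.000000+3.000000=3.0000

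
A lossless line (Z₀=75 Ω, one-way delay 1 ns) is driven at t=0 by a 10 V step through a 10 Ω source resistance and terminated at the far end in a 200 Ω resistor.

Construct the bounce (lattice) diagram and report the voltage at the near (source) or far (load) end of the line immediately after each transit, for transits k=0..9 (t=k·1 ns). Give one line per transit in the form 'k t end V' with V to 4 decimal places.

Γ_L=0.454545, Γ_S=-0.764706; launch V₁=10·75/85=8.823529
k=0 src: V=8.8235
k=1 load: inc=8.823529, refl=8.823529·0.454545=4.0107; V=0.000000+8.823529+4.010695=12.8342
k=2 src: inc=4.010695, refl=4.010695·-0.764706=-3.0670; V=8.823529+4.010695+-3.067002=9.7672
k=3 load: inc=-3.067002, refl=-3.067002·0.454545=-1.3941; V=12.834225+-3.067002+-1.394092=8.3731
k=4 src: inc=-1.394092, refl=-1.394092·-0.764706=1.0661; V=9.767222+-1.394092+1.066070=9.4392
k=5 load: inc=1.066070, refl=1.066070·0.454545=0.4846; V=8.373130+1.066070+0.484577=9.9238
k=6 src: inc=0.484577, refl=0.484577·-0.764706=-0.3706; V=9.439201+0.484577+-0.370559=9.5532
k=7 load: inc=-0.370559, refl=-0.370559·0.454545=-0.1684; V=9.923778+-0.370559+-0.168436=9.3848
k=8 src: inc=-0.168436, refl=-0.168436·-0.764706=0.1288; V=9.553219+-0.168436+0.128804=9.5136
k=9 load: inc=0.128804, refl=0.128804·0.454545=0.0585; V=9.384783+0.128804+0.058547=9.5721

0 0 source 8.8235
1 1 load 12.8342
2 2 source 9.7672
3 3 load 8.3731
4 4 source 9.4392
5 5 load 9.9238
6 6 source 9.5532
7 7 load 9.3848
8 8 source 9.5136
9 9 load 9.5721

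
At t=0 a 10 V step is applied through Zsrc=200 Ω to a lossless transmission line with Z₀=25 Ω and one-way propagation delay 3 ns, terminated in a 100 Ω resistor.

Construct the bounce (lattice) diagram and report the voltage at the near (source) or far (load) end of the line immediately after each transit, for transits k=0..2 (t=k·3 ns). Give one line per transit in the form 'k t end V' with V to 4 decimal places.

Γ_L=0.600000, Γ_S=0.777778; launch V₁=10·25/225=1.111111
k=0 src: V=1.1111
k=1 load: inc=1.111111, refl=1.111111·0.600000=0.6667; V=0.000000+1.111111+0.666667=1.7778
k=2 src: inc=0.666667, refl=0.666667·0.777778=0.5185; V=1.111111+0.666667+0.518519=2.2963

0 0 source 1.1111
1 3 load 1.7778
2 6 source 2.2963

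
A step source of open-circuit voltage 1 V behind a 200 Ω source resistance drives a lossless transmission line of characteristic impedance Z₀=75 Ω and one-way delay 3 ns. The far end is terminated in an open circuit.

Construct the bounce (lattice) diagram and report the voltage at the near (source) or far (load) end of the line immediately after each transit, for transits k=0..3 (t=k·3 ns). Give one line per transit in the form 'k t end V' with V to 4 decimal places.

Γ_L=1.000000, Γ_S=0.454545; launch V₁=1·75/275=0.272727
k=0 src: V=0.2727
k=1 load: inc=0.272727, refl=0.272727·1.000000=0.2727; V=0.000000+0.272727+0.272727=0.5455
k=2 src: inc=0.272727, refl=0.272727·0.454545=0.1240; V=0.272727+0.272727+0.123967=0.6694
k=3 load: inc=0.123967, refl=0.123967·1.000000=0.1240; V=0.545455+0.123967+0.123967=0.7934

0 0 source 0.2727
1 3 load 0.5455
2 6 source 0.6694
3 9 load 0.7934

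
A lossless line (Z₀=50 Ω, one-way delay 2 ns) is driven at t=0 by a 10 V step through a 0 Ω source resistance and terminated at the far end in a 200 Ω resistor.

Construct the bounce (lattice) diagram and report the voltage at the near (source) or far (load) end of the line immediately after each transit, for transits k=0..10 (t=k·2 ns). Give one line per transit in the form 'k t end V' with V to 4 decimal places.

Γ_L=0.600000, Γ_S=-1.000000; launch V₁=10·50/50=10.000000
k=0 src: V=10.0000
k=1 load: inc=10.000000, refl=10.000000·0.600000=6.0000; V=0.000000+10.000000+6.000000=16.0000
k=2 src: inc=6.000000, refl=6.000000·-1.000000=-6.0000; V=10.000000+6.000000+-6.000000=10.0000
k=3 load: inc=-6.000000, refl=-6.000000·0.600000=-3.6000; V=16.000000+-6.000000+-3.600000=6.4000
k=4 src: inc=-3.600000, refl=-3.600000·-1.000000=3.6000; V=10.000000+-3.600000+3.600000=10.0000
k=5 load: inc=3.600000, refl=3.600000·0.600000=2.1600; V=6.400000+3.600000+2.160000=12.1600
k=6 src: inc=2.160000, refl=2.160000·-1.000000=-2.1600; V=10.000000+2.160000+-2.160000=10.0000
k=7 load: inc=-2.160000, refl=-2.160000·0.600000=-1.2960; V=12.160000+-2.160000+-1.296000=8.7040
k=8 src: inc=-1.296000, refl=-1.296000·-1.000000=1.2960; V=10.000000+-1.296000+1.296000=10.0000
k=9 load: inc=1.296000, refl=1.296000·0.600000=0.7776; V=8.704000+1.296000+0.777600=10.7776
k=10 src: inc=0.777600, refl=0.777600·-1.000000=-0.7776; V=10.000000+0.777600+-0.777600=10.0000

0 0 source 10.0000
1 2 load 16.0000
2 4 source 10.0000
3 6 load 6.4000
4 8 source 10.0000
5 10 load 12.1600
6 12 source 10.0000
7 14 load 8.7040
8 16 source 10.0000
9 18 load 10.7776
10 20 source 10.0000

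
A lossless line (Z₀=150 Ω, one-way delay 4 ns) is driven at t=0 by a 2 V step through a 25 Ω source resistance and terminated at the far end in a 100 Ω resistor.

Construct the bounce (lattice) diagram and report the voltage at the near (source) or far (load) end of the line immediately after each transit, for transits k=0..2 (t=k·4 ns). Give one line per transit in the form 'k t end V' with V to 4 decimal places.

0 0 source 1.7143
1 4 load 1.3714
2 8 source 1.6163

Γ_L=-0.200000, Γ_S=-0.714286; launch V₁=2·150/175=1.714286
k=0 src: V=1.7143
k=1 load: inc=1.714286, refl=1.714286·-0.200000=-0.3429; V=0.000000+1.714286+-0.342857=1.3714
k=2 src: inc=-0.342857, refl=-0.342857·-0.714286=0.2449; V=1.714286+-0.342857+0.244898=1.6163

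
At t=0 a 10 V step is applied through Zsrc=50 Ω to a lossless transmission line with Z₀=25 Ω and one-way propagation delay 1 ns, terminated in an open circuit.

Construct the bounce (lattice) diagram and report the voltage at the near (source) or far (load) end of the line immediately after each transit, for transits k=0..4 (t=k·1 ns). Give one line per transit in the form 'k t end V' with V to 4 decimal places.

0 0 source 3.3333
1 1 load 6.6667
2 2 source 7.7778
3 3 load 8.8889
4 4 source 9.2593

Γ_L=1.000000, Γ_S=0.333333; launch V₁=10·25/75=3.333333
k=0 src: V=3.3333
k=1 load: inc=3.333333, refl=3.333333·1.000000=3.3333; V=0.000000+3.333333+3.333333=6.6667
k=2 src: inc=3.333333, refl=3.333333·0.333333=1.1111; V=3.333333+3.333333+1.111111=7.7778
k=3 load: inc=1.111111, refl=1.111111·1.000000=1.1111; V=6.666667+1.111111+1.111111=8.8889
k=4 src: inc=1.111111, refl=1.111111·0.333333=0.3704; V=7.777778+1.111111+0.370370=9.2593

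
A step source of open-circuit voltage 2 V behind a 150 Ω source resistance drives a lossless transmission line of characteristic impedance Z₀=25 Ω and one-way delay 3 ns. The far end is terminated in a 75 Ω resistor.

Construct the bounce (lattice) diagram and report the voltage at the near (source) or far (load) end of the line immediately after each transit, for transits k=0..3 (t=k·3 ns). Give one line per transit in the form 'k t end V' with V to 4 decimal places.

0 0 source 0.2857
1 3 load 0.4286
2 6 source 0.5306
3 9 load 0.5816

Γ_L=0.500000, Γ_S=0.714286; launch V₁=2·25/175=0.285714
k=0 src: V=0.2857
k=1 load: inc=0.285714, refl=0.285714·0.500000=0.1429; V=0.000000+0.285714+0.142857=0.4286
k=2 src: inc=0.142857, refl=0.142857·0.714286=0.1020; V=0.285714+0.142857+0.102041=0.5306
k=3 load: inc=0.102041, refl=0.102041·0.500000=0.0510; V=0.428571+0.102041+0.051020=0.5816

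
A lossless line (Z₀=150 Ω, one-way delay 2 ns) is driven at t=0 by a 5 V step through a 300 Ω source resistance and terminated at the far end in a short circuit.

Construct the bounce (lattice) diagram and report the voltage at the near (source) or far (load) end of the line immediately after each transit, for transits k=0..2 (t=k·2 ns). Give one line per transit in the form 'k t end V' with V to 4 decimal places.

0 0 source 1.6667
1 2 load 0.0000
2 4 source -0.5556

Γ_L=-1.000000, Γ_S=0.333333; launch V₁=5·150/450=1.666667
k=0 src: V=1.6667
k=1 load: inc=1.666667, refl=1.666667·-1.000000=-1.6667; V=0.000000+1.666667+-1.666667=0.0000
k=2 src: inc=-1.666667, refl=-1.666667·0.333333=-0.5556; V=1.666667+-1.666667+-0.555556=-0.5556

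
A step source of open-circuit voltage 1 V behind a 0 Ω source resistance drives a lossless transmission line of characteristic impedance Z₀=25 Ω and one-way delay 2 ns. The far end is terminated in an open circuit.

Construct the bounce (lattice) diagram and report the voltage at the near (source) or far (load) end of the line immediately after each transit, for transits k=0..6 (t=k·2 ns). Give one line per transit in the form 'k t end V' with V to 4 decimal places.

Γ_L=1.000000, Γ_S=-1.000000; launch V₁=1·25/25=1.000000
k=0 src: V=1.0000
k=1 load: inc=1.000000, refl=1.000000·1.000000=1.0000; V=0.000000+1.000000+1.000000=2.0000
k=2 src: inc=1.000000, refl=1.000000·-1.000000=-1.0000; V=1.000000+1.000000+-1.000000=1.0000
k=3 load: inc=-1.000000, refl=-1.000000·1.000000=-1.0000; V=2.000000+-1.000000+-1.000000=0.0000
k=4 src: inc=-1.000000, refl=-1.000000·-1.000000=1.0000; V=1.000000+-1.000000+1.000000=1.0000
k=5 load: inc=1.000000, refl=1.000000·1.000000=1.0000; V=0.000000+1.000000+1.000000=2.0000
k=6 src: inc=1.000000, refl=1.000000·-1.000000=-1.0000; V=1.000000+1.000000+-1.000000=1.0000

0 0 source 1.0000
1 2 load 2.0000
2 4 source 1.0000
3 6 load 0.0000
4 8 source 1.0000
5 10 load 2.0000
6 12 source 1.0000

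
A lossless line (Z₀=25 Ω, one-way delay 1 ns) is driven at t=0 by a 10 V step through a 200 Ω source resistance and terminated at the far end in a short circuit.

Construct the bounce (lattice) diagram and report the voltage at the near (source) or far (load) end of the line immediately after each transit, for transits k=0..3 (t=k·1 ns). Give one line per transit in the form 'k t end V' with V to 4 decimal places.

0 0 source 1.1111
1 1 load 0.0000
2 2 source -0.8642
3 3 load 0.0000

Γ_L=-1.000000, Γ_S=0.777778; launch V₁=10·25/225=1.111111
k=0 src: V=1.1111
k=1 load: inc=1.111111, refl=1.111111·-1.000000=-1.1111; V=0.000000+1.111111+-1.111111=0.0000
k=2 src: inc=-1.111111, refl=-1.111111·0.777778=-0.8642; V=1.111111+-1.111111+-0.864198=-0.8642
k=3 load: inc=-0.864198, refl=-0.864198·-1.000000=0.8642; V=0.000000+-0.864198+0.864198=0.0000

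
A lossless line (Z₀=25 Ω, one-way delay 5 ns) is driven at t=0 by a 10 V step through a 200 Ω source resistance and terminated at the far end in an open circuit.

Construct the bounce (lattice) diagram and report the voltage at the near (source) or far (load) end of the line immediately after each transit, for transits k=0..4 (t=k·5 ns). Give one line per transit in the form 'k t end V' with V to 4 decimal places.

Γ_L=1.000000, Γ_S=0.777778; launch V₁=10·25/225=1.111111
k=0 src: V=1.1111
k=1 load: inc=1.111111, refl=1.111111·1.000000=1.1111; V=0.000000+1.111111+1.111111=2.2222
k=2 src: inc=1.111111, refl=1.111111·0.777778=0.8642; V=1.111111+1.111111+0.864198=3.0864
k=3 load: inc=0.864198, refl=0.864198·1.000000=0.8642; V=2.222222+0.864198+0.864198=3.9506
k=4 src: inc=0.864198, refl=0.864198·0.777778=0.6722; V=3.086420+0.864198+0.672154=4.6228

0 0 source 1.1111
1 5 load 2.2222
2 10 source 3.0864
3 15 load 3.9506
4 20 source 4.6228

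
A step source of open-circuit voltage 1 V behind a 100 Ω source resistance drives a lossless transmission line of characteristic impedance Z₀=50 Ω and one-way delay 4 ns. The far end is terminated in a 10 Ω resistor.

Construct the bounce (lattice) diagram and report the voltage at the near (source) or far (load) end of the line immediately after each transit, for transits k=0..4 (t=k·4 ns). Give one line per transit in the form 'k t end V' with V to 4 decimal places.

Γ_L=-0.666667, Γ_S=0.333333; launch V₁=1·50/150=0.333333
k=0 src: V=0.3333
k=1 load: inc=0.333333, refl=0.333333·-0.666667=-0.2222; V=0.000000+0.333333+-0.222222=0.1111
k=2 src: inc=-0.222222, refl=-0.222222·0.333333=-0.0741; V=0.333333+-0.222222+-0.074074=0.0370
k=3 load: inc=-0.074074, refl=-0.074074·-0.666667=0.0494; V=0.111111+-0.074074+0.049383=0.0864
k=4 src: inc=0.049383, refl=0.049383·0.333333=0.0165; V=0.037037+0.049383+0.016461=0.1029

0 0 source 0.3333
1 4 load 0.1111
2 8 source 0.0370
3 12 load 0.0864
4 16 source 0.1029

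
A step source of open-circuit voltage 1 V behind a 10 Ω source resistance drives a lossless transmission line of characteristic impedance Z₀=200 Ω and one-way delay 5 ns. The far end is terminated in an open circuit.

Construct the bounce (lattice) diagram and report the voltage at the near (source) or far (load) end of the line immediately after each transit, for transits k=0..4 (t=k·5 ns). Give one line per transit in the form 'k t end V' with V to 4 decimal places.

Γ_L=1.000000, Γ_S=-0.904762; launch V₁=1·200/210=0.952381
k=0 src: V=0.9524
k=1 load: inc=0.952381, refl=0.952381·1.000000=0.9524; V=0.000000+0.952381+0.952381=1.9048
k=2 src: inc=0.952381, refl=0.952381·-0.904762=-0.8617; V=0.952381+0.952381+-0.861678=1.0431
k=3 load: inc=-0.861678, refl=-0.861678·1.000000=-0.8617; V=1.904762+-0.861678+-0.861678=0.1814
k=4 src: inc=-0.861678, refl=-0.861678·-0.904762=0.7796; V=1.043084+-0.861678+0.779613=0.9610

0 0 source 0.9524
1 5 load 1.9048
2 10 source 1.0431
3 15 load 0.1814
4 20 source 0.9610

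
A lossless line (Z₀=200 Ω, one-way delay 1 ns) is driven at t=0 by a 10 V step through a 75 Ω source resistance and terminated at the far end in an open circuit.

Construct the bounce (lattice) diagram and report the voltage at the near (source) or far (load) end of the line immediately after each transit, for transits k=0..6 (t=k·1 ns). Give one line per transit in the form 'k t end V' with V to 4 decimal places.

Γ_L=1.000000, Γ_S=-0.454545; launch V₁=10·200/275=7.272727
k=0 src: V=7.2727
k=1 load: inc=7.272727, refl=7.272727·1.000000=7.2727; V=0.000000+7.272727+7.272727=14.5455
k=2 src: inc=7.272727, refl=7.272727·-0.454545=-3.3058; V=7.272727+7.272727+-3.305785=11.2397
k=3 load: inc=-3.305785, refl=-3.305785·1.000000=-3.3058; V=14.545455+-3.305785+-3.305785=7.9339
k=4 src: inc=-3.305785, refl=-3.305785·-0.454545=1.5026; V=11.239669+-3.305785+1.502630=9.4365
k=5 load: inc=1.502630, refl=1.502630·1.000000=1.5026; V=7.933884+1.502630+1.502630=10.9391
k=6 src: inc=1.502630, refl=1.502630·-0.454545=-0.6830; V=9.436514+1.502630+-0.683013=10.2561

0 0 source 7.2727
1 1 load 14.5455
2 2 source 11.2397
3 3 load 7.9339
4 4 source 9.4365
5 5 load 10.9391
6 6 source 10.2561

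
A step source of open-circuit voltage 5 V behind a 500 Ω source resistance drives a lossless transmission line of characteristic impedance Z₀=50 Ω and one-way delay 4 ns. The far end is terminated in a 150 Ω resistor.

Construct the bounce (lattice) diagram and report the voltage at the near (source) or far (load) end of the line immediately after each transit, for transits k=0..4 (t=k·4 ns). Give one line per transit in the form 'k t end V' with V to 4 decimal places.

Γ_L=0.500000, Γ_S=0.818182; launch V₁=5·50/550=0.454545
k=0 src: V=0.4545
k=1 load: inc=0.454545, refl=0.454545·0.500000=0.2273; V=0.000000+0.454545+0.227273=0.6818
k=2 src: inc=0.227273, refl=0.227273·0.818182=0.1860; V=0.454545+0.227273+0.185950=0.8678
k=3 load: inc=0.185950, refl=0.185950·0.500000=0.0930; V=0.681818+0.185950+0.092975=0.9607
k=4 src: inc=0.092975, refl=0.092975·0.818182=0.0761; V=0.867769+0.092975+0.076071=1.0368

0 0 source 0.4545
1 4 load 0.6818
2 8 source 0.8678
3 12 load 0.9607
4 16 source 1.0368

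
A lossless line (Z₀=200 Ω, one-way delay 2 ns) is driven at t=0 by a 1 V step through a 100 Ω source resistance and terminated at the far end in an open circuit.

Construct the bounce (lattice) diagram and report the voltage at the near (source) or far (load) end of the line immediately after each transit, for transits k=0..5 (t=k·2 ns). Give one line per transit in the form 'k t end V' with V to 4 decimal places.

Γ_L=1.000000, Γ_S=-0.333333; launch V₁=1·200/300=0.666667
k=0 src: V=0.6667
k=1 load: inc=0.666667, refl=0.666667·1.000000=0.6667; V=0.000000+0.666667+0.666667=1.3333
k=2 src: inc=0.666667, refl=0.666667·-0.333333=-0.2222; V=0.666667+0.666667+-0.222222=1.1111
k=3 load: inc=-0.222222, refl=-0.222222·1.000000=-0.2222; V=1.333333+-0.222222+-0.222222=0.8889
k=4 src: inc=-0.222222, refl=-0.222222·-0.333333=0.0741; V=1.111111+-0.222222+0.074074=0.9630
k=5 load: inc=0.074074, refl=0.074074·1.000000=0.0741; V=0.888889+0.074074+0.074074=1.0370

0 0 source 0.6667
1 2 load 1.3333
2 4 source 1.1111
3 6 load 0.8889
4 8 source 0.9630
5 10 load 1.0370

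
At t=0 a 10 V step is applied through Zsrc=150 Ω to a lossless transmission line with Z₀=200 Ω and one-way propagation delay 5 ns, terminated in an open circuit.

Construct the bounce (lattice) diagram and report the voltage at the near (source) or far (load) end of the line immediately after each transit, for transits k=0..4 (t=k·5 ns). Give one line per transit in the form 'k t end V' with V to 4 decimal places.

Γ_L=1.000000, Γ_S=-0.142857; launch V₁=10·200/350=5.714286
k=0 src: V=5.7143
k=1 load: inc=5.714286, refl=5.714286·1.000000=5.7143; V=0.000000+5.714286+5.714286=11.4286
k=2 src: inc=5.714286, refl=5.714286·-0.142857=-0.8163; V=5.714286+5.714286+-0.816327=10.6122
k=3 load: inc=-0.816327, refl=-0.816327·1.000000=-0.8163; V=11.428571+-0.816327+-0.816327=9.7959
k=4 src: inc=-0.816327, refl=-0.816327·-0.142857=0.1166; V=10.612245+-0.816327+0.116618=9.9125

0 0 source 5.7143
1 5 load 11.4286
2 10 source 10.6122
3 15 load 9.7959
4 20 source 9.9125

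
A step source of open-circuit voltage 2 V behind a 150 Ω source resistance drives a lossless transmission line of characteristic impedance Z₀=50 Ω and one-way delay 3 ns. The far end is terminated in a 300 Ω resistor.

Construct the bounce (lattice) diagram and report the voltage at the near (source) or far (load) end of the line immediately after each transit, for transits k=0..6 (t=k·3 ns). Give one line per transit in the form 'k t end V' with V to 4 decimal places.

0 0 source 0.5000
1 3 load 0.8571
2 6 source 1.0357
3 9 load 1.1633
4 12 source 1.2270
5 15 load 1.2726
6 18 source 1.2954

Γ_L=0.714286, Γ_S=0.500000; launch V₁=2·50/200=0.500000
k=0 src: V=0.5000
k=1 load: inc=0.500000, refl=0.500000·0.714286=0.3571; V=0.000000+0.500000+0.357143=0.8571
k=2 src: inc=0.357143, refl=0.357143·0.500000=0.1786; V=0.500000+0.357143+0.178571=1.0357
k=3 load: inc=0.178571, refl=0.178571·0.714286=0.1276; V=0.857143+0.178571+0.127551=1.1633
k=4 src: inc=0.127551, refl=0.127551·0.500000=0.0638; V=1.035714+0.127551+0.063776=1.2270
k=5 load: inc=0.063776, refl=0.063776·0.714286=0.0456; V=1.163265+0.063776+0.045554=1.2726
k=6 src: inc=0.045554, refl=0.045554·0.500000=0.0228; V=1.227041+0.045554+0.022777=1.2954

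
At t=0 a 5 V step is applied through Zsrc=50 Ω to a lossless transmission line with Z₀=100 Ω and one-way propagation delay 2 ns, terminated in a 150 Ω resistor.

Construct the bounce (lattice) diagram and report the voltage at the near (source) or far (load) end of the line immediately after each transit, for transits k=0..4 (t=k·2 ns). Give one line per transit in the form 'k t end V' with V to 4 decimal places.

Γ_L=0.200000, Γ_S=-0.333333; launch V₁=5·100/150=3.333333
k=0 src: V=3.3333
k=1 load: inc=3.333333, refl=3.333333·0.200000=0.6667; V=0.000000+3.333333+0.666667=4.0000
k=2 src: inc=0.666667, refl=0.666667·-0.333333=-0.2222; V=3.333333+0.666667+-0.222222=3.7778
k=3 load: inc=-0.222222, refl=-0.222222·0.200000=-0.0444; V=4.000000+-0.222222+-0.044444=3.7333
k=4 src: inc=-0.044444, refl=-0.044444·-0.333333=0.0148; V=3.777778+-0.044444+0.014815=3.7481

0 0 source 3.3333
1 2 load 4.0000
2 4 source 3.7778
3 6 load 3.7333
4 8 source 3.7481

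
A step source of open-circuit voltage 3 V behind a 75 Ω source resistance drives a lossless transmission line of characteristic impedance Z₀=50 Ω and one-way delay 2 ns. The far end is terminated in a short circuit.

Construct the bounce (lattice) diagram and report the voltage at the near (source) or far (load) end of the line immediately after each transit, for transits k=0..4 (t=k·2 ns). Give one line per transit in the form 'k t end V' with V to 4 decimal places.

Γ_L=-1.000000, Γ_S=0.200000; launch V₁=3·50/125=1.200000
k=0 src: V=1.2000
k=1 load: inc=1.200000, refl=1.200000·-1.000000=-1.2000; V=0.000000+1.200000+-1.200000=0.0000
k=2 src: inc=-1.200000, refl=-1.200000·0.200000=-0.2400; V=1.200000+-1.200000+-0.240000=-0.2400
k=3 load: inc=-0.240000, refl=-0.240000·-1.000000=0.2400; V=0.000000+-0.240000+0.240000=0.0000
k=4 src: inc=0.240000, refl=0.240000·0.200000=0.0480; V=-0.240000+0.240000+0.048000=0.0480

0 0 source 1.2000
1 2 load 0.0000
2 4 source -0.2400
3 6 load 0.0000
4 8 source 0.0480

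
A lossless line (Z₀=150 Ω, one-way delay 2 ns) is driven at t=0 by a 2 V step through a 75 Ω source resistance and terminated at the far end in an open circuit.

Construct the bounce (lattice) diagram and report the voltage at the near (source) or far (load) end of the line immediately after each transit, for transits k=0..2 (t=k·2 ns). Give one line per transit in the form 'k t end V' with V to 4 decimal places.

Γ_L=1.000000, Γ_S=-0.333333; launch V₁=2·150/225=1.333333
k=0 src: V=1.3333
k=1 load: inc=1.333333, refl=1.333333·1.000000=1.3333; V=0.000000+1.333333+1.333333=2.6667
k=2 src: inc=1.333333, refl=1.333333·-0.333333=-0.4444; V=1.333333+1.333333+-0.444444=2.2222

0 0 source 1.3333
1 2 load 2.6667
2 4 source 2.2222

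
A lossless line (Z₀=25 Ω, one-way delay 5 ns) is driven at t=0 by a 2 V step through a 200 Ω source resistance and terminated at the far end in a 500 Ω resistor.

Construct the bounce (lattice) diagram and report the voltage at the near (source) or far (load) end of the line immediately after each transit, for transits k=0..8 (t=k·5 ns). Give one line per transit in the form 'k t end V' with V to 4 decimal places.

0 0 source 0.2222
1 5 load 0.4233
2 10 source 0.5797
3 15 load 0.7211
4 20 source 0.8312
5 25 load 0.9308
6 30 source 1.0082
7 35 load 1.0783
8 40 source 1.1327

Γ_L=0.904762, Γ_S=0.777778; launch V₁=2·25/225=0.222222
k=0 src: V=0.2222
k=1 load: inc=0.222222, refl=0.222222·0.904762=0.2011; V=0.000000+0.222222+0.201058=0.4233
k=2 src: inc=0.201058, refl=0.201058·0.777778=0.1564; V=0.222222+0.201058+0.156379=0.5797
k=3 load: inc=0.156379, refl=0.156379·0.904762=0.1415; V=0.423280+0.156379+0.141485=0.7211
k=4 src: inc=0.141485, refl=0.141485·0.777778=0.1100; V=0.579659+0.141485+0.110044=0.8312
k=5 load: inc=0.110044, refl=0.110044·0.904762=0.0996; V=0.721144+0.110044+0.099564=0.9308
k=6 src: inc=0.099564, refl=0.099564·0.777778=0.0774; V=0.831189+0.099564+0.077439=1.0082
k=7 load: inc=0.077439, refl=0.077439·0.904762=0.0701; V=0.930752+0.077439+0.070063=1.0783
k=8 src: inc=0.070063, refl=0.070063·0.777778=0.0545; V=1.008191+0.070063+0.054494=1.1327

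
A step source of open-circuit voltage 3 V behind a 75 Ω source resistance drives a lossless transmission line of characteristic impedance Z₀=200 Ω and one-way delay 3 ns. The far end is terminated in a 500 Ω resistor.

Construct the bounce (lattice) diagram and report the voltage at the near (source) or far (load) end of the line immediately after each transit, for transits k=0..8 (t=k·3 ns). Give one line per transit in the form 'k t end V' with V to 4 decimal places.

0 0 source 2.1818
1 3 load 3.1169
2 6 source 2.6919
3 9 load 2.5097
4 12 source 2.5925
5 15 load 2.6280
6 18 source 2.6119
7 21 load 2.6049
8 24 source 2.6081

Γ_L=0.428571, Γ_S=-0.454545; launch V₁=3·200/275=2.181818
k=0 src: V=2.1818
k=1 load: inc=2.181818, refl=2.181818·0.428571=0.9351; V=0.000000+2.181818+0.935065=3.1169
k=2 src: inc=0.935065, refl=0.935065·-0.454545=-0.4250; V=2.181818+0.935065+-0.425030=2.6919
k=3 load: inc=-0.425030, refl=-0.425030·0.428571=-0.1822; V=3.116883+-0.425030+-0.182156=2.5097
k=4 src: inc=-0.182156, refl=-0.182156·-0.454545=0.0828; V=2.691854+-0.182156+0.082798=2.5925
k=5 load: inc=0.082798, refl=0.082798·0.428571=0.0355; V=2.509698+0.082798+0.035485=2.6280
k=6 src: inc=0.035485, refl=0.035485·-0.454545=-0.0161; V=2.592496+0.035485+-0.016129=2.6119
k=7 load: inc=-0.016129, refl=-0.016129·0.428571=-0.0069; V=2.627981+-0.016129+-0.006913=2.6049
k=8 src: inc=-0.006913, refl=-0.006913·-0.454545=0.0031; V=2.611851+-0.006913+0.003142=2.6081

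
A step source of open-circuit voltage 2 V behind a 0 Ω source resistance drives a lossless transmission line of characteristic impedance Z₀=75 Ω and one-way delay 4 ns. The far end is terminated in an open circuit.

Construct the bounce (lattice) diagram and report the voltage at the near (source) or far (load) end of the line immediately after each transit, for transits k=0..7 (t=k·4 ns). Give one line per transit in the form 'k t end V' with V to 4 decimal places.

Γ_L=1.000000, Γ_S=-1.000000; launch V₁=2·75/75=2.000000
k=0 src: V=2.0000
k=1 load: inc=2.000000, refl=2.000000·1.000000=2.0000; V=0.000000+2.000000+2.000000=4.0000
k=2 src: inc=2.000000, refl=2.000000·-1.000000=-2.0000; V=2.000000+2.000000+-2.000000=2.0000
k=3 load: inc=-2.000000, refl=-2.000000·1.000000=-2.0000; V=4.000000+-2.000000+-2.000000=0.0000
k=4 src: inc=-2.000000, refl=-2.000000·-1.000000=2.0000; V=2.000000+-2.000000+2.000000=2.0000
k=5 load: inc=2.000000, refl=2.000000·1.000000=2.0000; V=0.000000+2.000000+2.000000=4.0000
k=6 src: inc=2.000000, refl=2.000000·-1.000000=-2.0000; V=2.000000+2.000000+-2.000000=2.0000
k=7 load: inc=-2.000000, refl=-2.000000·1.000000=-2.0000; V=4.000000+-2.000000+-2.000000=0.0000

0 0 source 2.0000
1 4 load 4.0000
2 8 source 2.0000
3 12 load 0.0000
4 16 source 2.0000
5 20 load 4.0000
6 24 source 2.0000
7 28 load 0.0000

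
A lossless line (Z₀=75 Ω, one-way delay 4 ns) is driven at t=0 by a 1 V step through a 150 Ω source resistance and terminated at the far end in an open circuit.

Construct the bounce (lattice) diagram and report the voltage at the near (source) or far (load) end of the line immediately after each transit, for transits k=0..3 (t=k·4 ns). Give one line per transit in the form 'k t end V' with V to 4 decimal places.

Γ_L=1.000000, Γ_S=0.333333; launch V₁=1·75/225=0.333333
k=0 src: V=0.3333
k=1 load: inc=0.333333, refl=0.333333·1.000000=0.3333; V=0.000000+0.333333+0.333333=0.6667
k=2 src: inc=0.333333, refl=0.333333·0.333333=0.1111; V=0.333333+0.333333+0.111111=0.7778
k=3 load: inc=0.111111, refl=0.111111·1.000000=0.1111; V=0.666667+0.111111+0.111111=0.8889

0 0 source 0.3333
1 4 load 0.6667
2 8 source 0.7778
3 12 load 0.8889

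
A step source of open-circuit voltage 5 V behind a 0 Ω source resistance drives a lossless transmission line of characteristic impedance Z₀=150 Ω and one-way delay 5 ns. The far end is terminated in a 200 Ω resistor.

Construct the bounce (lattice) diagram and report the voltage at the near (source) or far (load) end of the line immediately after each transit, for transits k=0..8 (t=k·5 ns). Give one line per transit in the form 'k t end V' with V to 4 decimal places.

Γ_L=0.142857, Γ_S=-1.000000; launch V₁=5·150/150=5.000000
k=0 src: V=5.0000
k=1 load: inc=5.000000, refl=5.000000·0.142857=0.7143; V=0.000000+5.000000+0.714286=5.7143
k=2 src: inc=0.714286, refl=0.714286·-1.000000=-0.7143; V=5.000000+0.714286+-0.714286=5.0000
k=3 load: inc=-0.714286, refl=-0.714286·0.142857=-0.1020; V=5.714286+-0.714286+-0.102041=4.8980
k=4 src: inc=-0.102041, refl=-0.102041·-1.000000=0.1020; V=5.000000+-0.102041+0.102041=5.0000
k=5 load: inc=0.102041, refl=0.102041·0.142857=0.0146; V=4.897959+0.102041+0.014577=5.0146
k=6 src: inc=0.014577, refl=0.014577·-1.000000=-0.0146; V=5.000000+0.014577+-0.014577=5.0000
k=7 load: inc=-0.014577, refl=-0.014577·0.142857=-0.0021; V=5.014577+-0.014577+-0.002082=4.9979
k=8 src: inc=-0.002082, refl=-0.002082·-1.000000=0.0021; V=5.000000+-0.002082+0.002082=5.0000

0 0 source 5.0000
1 5 load 5.7143
2 10 source 5.0000
3 15 load 4.8980
4 20 source 5.0000
5 25 load 5.0146
6 30 source 5.0000
7 35 load 4.9979
8 40 source 5.0000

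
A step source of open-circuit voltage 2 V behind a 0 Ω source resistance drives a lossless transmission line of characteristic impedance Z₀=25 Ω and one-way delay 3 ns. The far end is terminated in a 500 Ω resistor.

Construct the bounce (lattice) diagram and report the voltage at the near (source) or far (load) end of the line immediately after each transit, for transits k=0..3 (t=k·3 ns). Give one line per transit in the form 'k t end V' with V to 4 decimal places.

Γ_L=0.904762, Γ_S=-1.000000; launch V₁=2·25/25=2.000000
k=0 src: V=2.0000
k=1 load: inc=2.000000, refl=2.000000·0.904762=1.8095; V=0.000000+2.000000+1.809524=3.8095
k=2 src: inc=1.809524, refl=1.809524·-1.000000=-1.8095; V=2.000000+1.809524+-1.809524=2.0000
k=3 load: inc=-1.809524, refl=-1.809524·0.904762=-1.6372; V=3.809524+-1.809524+-1.637188=0.3628

0 0 source 2.0000
1 3 load 3.8095
2 6 source 2.0000
3 9 load 0.3628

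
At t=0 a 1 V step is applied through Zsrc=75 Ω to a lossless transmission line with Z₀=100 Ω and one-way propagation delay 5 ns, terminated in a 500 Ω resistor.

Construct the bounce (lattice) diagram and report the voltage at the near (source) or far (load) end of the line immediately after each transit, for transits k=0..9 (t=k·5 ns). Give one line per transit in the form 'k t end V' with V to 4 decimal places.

Γ_L=0.666667, Γ_S=-0.142857; launch V₁=1·100/175=0.571429
k=0 src: V=0.5714
k=1 load: inc=0.571429, refl=0.571429·0.666667=0.3810; V=0.000000+0.571429+0.380952=0.9524
k=2 src: inc=0.380952, refl=0.380952·-0.142857=-0.0544; V=0.571429+0.380952+-0.054422=0.8980
k=3 load: inc=-0.054422, refl=-0.054422·0.666667=-0.0363; V=0.952381+-0.054422+-0.036281=0.8617
k=4 src: inc=-0.036281, refl=-0.036281·-0.142857=0.0052; V=0.897959+-0.036281+0.005183=0.8669
k=5 load: inc=0.005183, refl=0.005183·0.666667=0.0035; V=0.861678+0.005183+0.003455=0.8703
k=6 src: inc=0.003455, refl=0.003455·-0.142857=-0.0005; V=0.866861+0.003455+-0.000494=0.8698
k=7 load: inc=-0.000494, refl=-0.000494·0.666667=-0.0003; V=0.870316+-0.000494+-0.000329=0.8695
k=8 src: inc=-0.000329, refl=-0.000329·-0.142857=0.0000; V=0.869823+-0.000329+0.000047=0.8695
k=9 load: inc=0.000047, refl=0.000047·0.666667=0.0000; V=0.869494+0.000047+0.000031=0.8696

0 0 source 0.5714
1 5 load 0.9524
2 10 source 0.8980
3 15 load 0.8617
4 20 source 0.8669
5 25 load 0.8703
6 30 source 0.8698
7 35 load 0.8695
8 40 source 0.8695
9 45 load 0.8696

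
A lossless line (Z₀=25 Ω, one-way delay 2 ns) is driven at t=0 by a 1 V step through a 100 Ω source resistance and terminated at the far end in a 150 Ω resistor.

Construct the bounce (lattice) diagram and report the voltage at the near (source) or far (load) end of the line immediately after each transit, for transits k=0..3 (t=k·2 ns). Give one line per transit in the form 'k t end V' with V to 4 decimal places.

0 0 source 0.2000
1 2 load 0.3429
2 4 source 0.4286
3 6 load 0.4898

Γ_L=0.714286, Γ_S=0.600000; launch V₁=1·25/125=0.200000
k=0 src: V=0.2000
k=1 load: inc=0.200000, refl=0.200000·0.714286=0.1429; V=0.000000+0.200000+0.142857=0.3429
k=2 src: inc=0.142857, refl=0.142857·0.600000=0.0857; V=0.200000+0.142857+0.085714=0.4286
k=3 load: inc=0.085714, refl=0.085714·0.714286=0.0612; V=0.342857+0.085714+0.061224=0.4898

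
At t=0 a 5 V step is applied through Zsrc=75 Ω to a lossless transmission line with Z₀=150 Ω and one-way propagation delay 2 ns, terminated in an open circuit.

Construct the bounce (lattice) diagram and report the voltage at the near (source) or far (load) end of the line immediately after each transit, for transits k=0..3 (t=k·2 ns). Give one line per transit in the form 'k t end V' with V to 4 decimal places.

0 0 source 3.3333
1 2 load 6.6667
2 4 source 5.5556
3 6 load 4.4444

Γ_L=1.000000, Γ_S=-0.333333; launch V₁=5·150/225=3.333333
k=0 src: V=3.3333
k=1 load: inc=3.333333, refl=3.333333·1.000000=3.3333; V=0.000000+3.333333+3.333333=6.6667
k=2 src: inc=3.333333, refl=3.333333·-0.333333=-1.1111; V=3.333333+3.333333+-1.111111=5.5556
k=3 load: inc=-1.111111, refl=-1.111111·1.000000=-1.1111; V=6.666667+-1.111111+-1.111111=4.4444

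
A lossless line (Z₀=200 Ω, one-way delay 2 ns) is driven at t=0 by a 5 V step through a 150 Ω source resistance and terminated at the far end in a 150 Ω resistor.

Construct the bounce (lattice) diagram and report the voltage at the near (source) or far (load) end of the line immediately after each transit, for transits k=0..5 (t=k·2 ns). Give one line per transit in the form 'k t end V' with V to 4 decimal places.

Γ_L=-0.142857, Γ_S=-0.142857; launch V₁=5·200/350=2.857143
k=0 src: V=2.8571
k=1 load: inc=2.857143, refl=2.857143·-0.142857=-0.4082; V=0.000000+2.857143+-0.408163=2.4490
k=2 src: inc=-0.408163, refl=-0.408163·-0.142857=0.0583; V=2.857143+-0.408163+0.058309=2.5073
k=3 load: inc=0.058309, refl=0.058309·-0.142857=-0.0083; V=2.448980+0.058309+-0.008330=2.4990
k=4 src: inc=-0.008330, refl=-0.008330·-0.142857=0.0012; V=2.507289+-0.008330+0.001190=2.5001
k=5 load: inc=0.001190, refl=0.001190·-0.142857=-0.0002; V=2.498959+0.001190+-0.000170=2.5000

0 0 source 2.8571
1 2 load 2.4490
2 4 source 2.5073
3 6 load 2.4990
4 8 source 2.5001
5 10 load 2.5000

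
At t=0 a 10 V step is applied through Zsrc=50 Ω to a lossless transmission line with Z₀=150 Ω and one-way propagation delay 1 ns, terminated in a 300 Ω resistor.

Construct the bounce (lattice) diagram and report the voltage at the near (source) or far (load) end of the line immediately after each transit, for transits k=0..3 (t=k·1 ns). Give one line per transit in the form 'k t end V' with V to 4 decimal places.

Γ_L=0.333333, Γ_S=-0.500000; launch V₁=10·150/200=7.500000
k=0 src: V=7.5000
k=1 load: inc=7.500000, refl=7.500000·0.333333=2.5000; V=0.000000+7.500000+2.500000=10.0000
k=2 src: inc=2.500000, refl=2.500000·-0.500000=-1.2500; V=7.500000+2.500000+-1.250000=8.7500
k=3 load: inc=-1.250000, refl=-1.250000·0.333333=-0.4167; V=10.000000+-1.250000+-0.416667=8.3333

0 0 source 7.5000
1 1 load 10.0000
2 2 source 8.7500
3 3 load 8.3333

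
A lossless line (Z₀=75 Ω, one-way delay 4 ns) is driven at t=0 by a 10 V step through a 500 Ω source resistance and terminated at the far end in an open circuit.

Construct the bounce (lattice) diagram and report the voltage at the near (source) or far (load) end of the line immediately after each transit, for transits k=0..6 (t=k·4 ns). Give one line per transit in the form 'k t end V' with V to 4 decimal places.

Γ_L=1.000000, Γ_S=0.739130; launch V₁=10·75/575=1.304348
k=0 src: V=1.3043
k=1 load: inc=1.304348, refl=1.304348·1.000000=1.3043; V=0.000000+1.304348+1.304348=2.6087
k=2 src: inc=1.304348, refl=1.304348·0.739130=0.9641; V=1.304348+1.304348+0.964083=3.5728
k=3 load: inc=0.964083, refl=0.964083·1.000000=0.9641; V=2.608696+0.964083+0.964083=4.5369
k=4 src: inc=0.964083, refl=0.964083·0.739130=0.7126; V=3.572779+0.964083+0.712583=5.2494
k=5 load: inc=0.712583, refl=0.712583·1.000000=0.7126; V=4.536862+0.712583+0.712583=5.9620
k=6 src: inc=0.712583, refl=0.712583·0.739130=0.5267; V=5.249445+0.712583+0.526692=6.4887

0 0 source 1.3043
1 4 load 2.6087
2 8 source 3.5728
3 12 load 4.5369
4 16 source 5.2494
5 20 load 5.9620
6 24 source 6.4887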